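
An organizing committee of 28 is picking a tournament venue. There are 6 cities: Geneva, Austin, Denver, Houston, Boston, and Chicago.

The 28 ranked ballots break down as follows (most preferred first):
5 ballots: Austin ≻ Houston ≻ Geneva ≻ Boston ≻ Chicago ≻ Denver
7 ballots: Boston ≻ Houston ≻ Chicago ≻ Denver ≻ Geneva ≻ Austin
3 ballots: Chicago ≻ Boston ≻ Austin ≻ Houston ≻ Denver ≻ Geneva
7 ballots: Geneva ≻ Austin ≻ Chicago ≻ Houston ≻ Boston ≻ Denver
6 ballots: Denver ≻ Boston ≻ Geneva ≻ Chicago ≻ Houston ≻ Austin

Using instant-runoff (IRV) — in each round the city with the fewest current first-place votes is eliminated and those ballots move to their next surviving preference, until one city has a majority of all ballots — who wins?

Boston

Round 1: Geneva 7, Austin 5, Denver 6, Houston 0, Boston 7, Chicago 3. Houston eliminated.
Round 2: Geneva 7, Austin 5, Denver 6, Boston 7, Chicago 3. Chicago eliminated.
Round 3: Geneva 7, Austin 5, Denver 6, Boston 10. Austin eliminated.
Round 4: Geneva 12, Denver 6, Boston 10. Denver eliminated.
Round 5: Geneva 12, Boston 16. Boston has a majority (≥15).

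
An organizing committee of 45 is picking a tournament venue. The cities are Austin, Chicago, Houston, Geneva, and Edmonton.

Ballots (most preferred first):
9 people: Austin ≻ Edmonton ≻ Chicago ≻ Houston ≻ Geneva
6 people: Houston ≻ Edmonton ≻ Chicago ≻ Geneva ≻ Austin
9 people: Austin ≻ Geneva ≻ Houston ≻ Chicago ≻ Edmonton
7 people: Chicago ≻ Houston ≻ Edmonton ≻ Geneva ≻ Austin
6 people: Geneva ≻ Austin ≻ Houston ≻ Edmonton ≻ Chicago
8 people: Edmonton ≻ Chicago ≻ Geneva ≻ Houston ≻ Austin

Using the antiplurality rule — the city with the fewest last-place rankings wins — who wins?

Last-place votes: Austin 21, Chicago 6, Houston 0, Geneva 9, Edmonton 9.

Houston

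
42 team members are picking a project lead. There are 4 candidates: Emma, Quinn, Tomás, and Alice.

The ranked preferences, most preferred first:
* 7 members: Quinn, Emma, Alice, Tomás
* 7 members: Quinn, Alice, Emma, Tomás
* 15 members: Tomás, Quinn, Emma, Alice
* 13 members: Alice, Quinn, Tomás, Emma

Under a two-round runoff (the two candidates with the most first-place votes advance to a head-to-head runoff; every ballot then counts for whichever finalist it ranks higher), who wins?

Quinn

Round 1 first-place votes: Emma 0, Quinn 14, Tomás 15, Alice 13. Tomás and Quinn advance.
Runoff: Tomás is ranked above Quinn on 15 ballots, Quinn above Tomás on 27.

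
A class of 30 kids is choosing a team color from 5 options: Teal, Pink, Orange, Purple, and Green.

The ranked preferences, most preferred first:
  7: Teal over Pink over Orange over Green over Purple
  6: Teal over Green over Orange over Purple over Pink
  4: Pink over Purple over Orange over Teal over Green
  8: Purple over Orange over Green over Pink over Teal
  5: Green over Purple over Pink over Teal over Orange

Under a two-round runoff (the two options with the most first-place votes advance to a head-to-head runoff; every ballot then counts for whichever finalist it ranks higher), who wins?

Purple

Round 1 first-place votes: Teal 13, Pink 4, Orange 0, Purple 8, Green 5. Teal and Purple advance.
Runoff: Teal is ranked above Purple on 13 ballots, Purple above Teal on 17.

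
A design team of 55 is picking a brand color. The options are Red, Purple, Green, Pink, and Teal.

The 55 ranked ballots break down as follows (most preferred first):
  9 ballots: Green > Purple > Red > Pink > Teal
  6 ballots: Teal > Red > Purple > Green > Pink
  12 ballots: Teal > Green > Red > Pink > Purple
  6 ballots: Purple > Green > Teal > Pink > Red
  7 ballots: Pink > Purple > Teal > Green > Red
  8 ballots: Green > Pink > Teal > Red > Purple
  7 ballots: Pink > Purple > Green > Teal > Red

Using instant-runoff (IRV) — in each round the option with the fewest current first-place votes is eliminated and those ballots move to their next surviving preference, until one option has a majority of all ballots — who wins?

Green

Round 1: Red 0, Purple 6, Green 17, Pink 14, Teal 18. Red eliminated.
Round 2: Purple 6, Green 17, Pink 14, Teal 18. Purple eliminated.
Round 3: Green 23, Pink 14, Teal 18. Pink eliminated.
Round 4: Green 30, Teal 25. Green has a majority (≥28).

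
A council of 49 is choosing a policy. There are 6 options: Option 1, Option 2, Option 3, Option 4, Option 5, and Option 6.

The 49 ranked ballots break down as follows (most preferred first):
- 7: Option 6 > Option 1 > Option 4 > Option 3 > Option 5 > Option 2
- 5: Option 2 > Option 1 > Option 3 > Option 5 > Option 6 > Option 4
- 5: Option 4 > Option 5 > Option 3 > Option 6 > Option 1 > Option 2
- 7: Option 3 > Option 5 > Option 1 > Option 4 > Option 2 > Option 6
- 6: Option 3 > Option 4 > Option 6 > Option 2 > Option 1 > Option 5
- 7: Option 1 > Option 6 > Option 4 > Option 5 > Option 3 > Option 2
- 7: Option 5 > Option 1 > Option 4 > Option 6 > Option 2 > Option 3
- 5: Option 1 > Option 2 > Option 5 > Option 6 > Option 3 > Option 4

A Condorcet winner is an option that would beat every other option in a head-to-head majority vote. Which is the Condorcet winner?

Option 1 vs Option 2: 38–11
Option 1 vs Option 3: 31–18
Option 1 vs Option 4: 38–11
Option 1 vs Option 5: 30–19
Option 1 vs Option 6: 31–18
Option 1 beats every other option.

Option 1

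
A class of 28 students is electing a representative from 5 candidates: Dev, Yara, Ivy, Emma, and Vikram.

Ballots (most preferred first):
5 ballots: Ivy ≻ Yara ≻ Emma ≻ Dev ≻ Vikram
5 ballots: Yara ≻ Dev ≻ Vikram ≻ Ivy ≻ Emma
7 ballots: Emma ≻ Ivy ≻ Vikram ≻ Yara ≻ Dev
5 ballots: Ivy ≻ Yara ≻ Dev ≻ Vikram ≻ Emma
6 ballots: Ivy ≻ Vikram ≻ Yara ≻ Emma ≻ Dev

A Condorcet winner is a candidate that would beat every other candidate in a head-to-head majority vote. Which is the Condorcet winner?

Ivy

Ivy vs Dev: 23–5
Ivy vs Yara: 23–5
Ivy vs Emma: 21–7
Ivy vs Vikram: 23–5
Ivy beats every other candidate.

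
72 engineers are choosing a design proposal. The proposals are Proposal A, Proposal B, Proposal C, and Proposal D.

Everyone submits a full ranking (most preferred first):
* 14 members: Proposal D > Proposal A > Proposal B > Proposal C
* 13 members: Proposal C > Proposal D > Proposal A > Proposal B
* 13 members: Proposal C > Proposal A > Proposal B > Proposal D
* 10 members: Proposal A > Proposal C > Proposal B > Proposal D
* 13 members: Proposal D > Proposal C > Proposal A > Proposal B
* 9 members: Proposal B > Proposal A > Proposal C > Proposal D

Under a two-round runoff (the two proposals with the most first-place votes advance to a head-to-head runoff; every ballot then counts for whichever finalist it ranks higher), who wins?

Proposal C

Round 1 first-place votes: Proposal A 10, Proposal B 9, Proposal C 26, Proposal D 27. Proposal D and Proposal C advance.
Runoff: Proposal D is ranked above Proposal C on 27 ballots, Proposal C above Proposal D on 45.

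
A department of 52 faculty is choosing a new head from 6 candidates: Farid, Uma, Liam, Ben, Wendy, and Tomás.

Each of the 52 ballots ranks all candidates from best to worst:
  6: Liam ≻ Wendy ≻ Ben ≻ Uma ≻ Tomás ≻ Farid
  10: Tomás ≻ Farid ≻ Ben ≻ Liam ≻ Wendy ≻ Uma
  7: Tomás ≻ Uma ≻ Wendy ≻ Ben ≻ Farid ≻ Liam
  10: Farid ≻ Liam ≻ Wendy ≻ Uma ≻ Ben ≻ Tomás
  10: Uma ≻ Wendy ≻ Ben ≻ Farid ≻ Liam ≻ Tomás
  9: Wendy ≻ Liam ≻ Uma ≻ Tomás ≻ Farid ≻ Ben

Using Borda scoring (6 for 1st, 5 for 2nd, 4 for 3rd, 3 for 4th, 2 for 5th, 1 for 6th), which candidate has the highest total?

Wendy

Farid: 6×1 + 10×5 + 7×2 + 10×6 + 10×3 + 9×2 = 178
Uma: 6×3 + 10×1 + 7×5 + 10×3 + 10×6 + 9×4 = 189
Liam: 6×6 + 10×3 + 7×1 + 10×5 + 10×2 + 9×5 = 188
Ben: 6×4 + 10×4 + 7×3 + 10×2 + 10×4 + 9×1 = 154
Wendy: 6×5 + 10×2 + 7×4 + 10×4 + 10×5 + 9×6 = 222
Tomás: 6×2 + 10×6 + 7×6 + 10×1 + 10×1 + 9×3 = 161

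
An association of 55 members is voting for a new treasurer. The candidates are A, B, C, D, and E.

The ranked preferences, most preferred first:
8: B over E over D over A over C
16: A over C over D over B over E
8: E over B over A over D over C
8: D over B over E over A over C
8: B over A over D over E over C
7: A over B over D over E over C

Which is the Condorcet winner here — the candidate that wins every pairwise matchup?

B

B vs A: 32–23
B vs C: 39–16
B vs D: 31–24
B vs E: 47–8
B beats every other candidate.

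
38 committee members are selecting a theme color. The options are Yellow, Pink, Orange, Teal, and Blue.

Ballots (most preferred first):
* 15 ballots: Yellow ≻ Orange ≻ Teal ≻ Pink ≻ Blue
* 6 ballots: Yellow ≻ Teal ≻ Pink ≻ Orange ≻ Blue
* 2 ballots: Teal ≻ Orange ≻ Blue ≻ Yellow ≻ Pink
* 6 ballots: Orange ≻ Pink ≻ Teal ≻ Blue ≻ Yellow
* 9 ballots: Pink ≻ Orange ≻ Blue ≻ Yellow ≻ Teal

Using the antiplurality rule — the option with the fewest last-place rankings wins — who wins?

Orange

Last-place votes: Yellow 6, Pink 2, Orange 0, Teal 9, Blue 21.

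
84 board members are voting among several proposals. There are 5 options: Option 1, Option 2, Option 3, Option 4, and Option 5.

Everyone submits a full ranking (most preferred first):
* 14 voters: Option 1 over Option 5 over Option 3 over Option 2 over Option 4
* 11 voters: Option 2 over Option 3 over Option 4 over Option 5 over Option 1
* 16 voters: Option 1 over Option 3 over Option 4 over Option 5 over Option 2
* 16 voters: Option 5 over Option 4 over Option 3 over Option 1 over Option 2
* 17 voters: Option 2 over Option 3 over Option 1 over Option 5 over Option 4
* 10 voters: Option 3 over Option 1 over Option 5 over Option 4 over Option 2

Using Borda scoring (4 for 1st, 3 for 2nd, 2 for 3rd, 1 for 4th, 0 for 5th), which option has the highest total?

Option 1: 14×4 + 11×0 + 16×4 + 16×1 + 17×2 + 10×3 = 200
Option 2: 14×1 + 11×4 + 16×0 + 16×0 + 17×4 + 10×0 = 126
Option 3: 14×2 + 11×3 + 16×3 + 16×2 + 17×3 + 10×4 = 232
Option 4: 14×0 + 11×2 + 16×2 + 16×3 + 17×0 + 10×1 = 112
Option 5: 14×3 + 11×1 + 16×1 + 16×4 + 17×1 + 10×2 = 170

Option 3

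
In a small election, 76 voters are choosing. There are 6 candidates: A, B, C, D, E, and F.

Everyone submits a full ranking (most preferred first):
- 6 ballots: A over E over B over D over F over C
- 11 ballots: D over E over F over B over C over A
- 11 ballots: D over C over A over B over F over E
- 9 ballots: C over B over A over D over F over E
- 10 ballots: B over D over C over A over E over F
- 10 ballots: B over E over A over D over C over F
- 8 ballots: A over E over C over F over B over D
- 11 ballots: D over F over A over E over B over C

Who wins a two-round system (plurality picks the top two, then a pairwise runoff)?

Round 1 first-place votes: A 14, B 20, C 9, D 33, E 0, F 0. D and B advance.
Runoff: D is ranked above B on 33 ballots, B above D on 43.

B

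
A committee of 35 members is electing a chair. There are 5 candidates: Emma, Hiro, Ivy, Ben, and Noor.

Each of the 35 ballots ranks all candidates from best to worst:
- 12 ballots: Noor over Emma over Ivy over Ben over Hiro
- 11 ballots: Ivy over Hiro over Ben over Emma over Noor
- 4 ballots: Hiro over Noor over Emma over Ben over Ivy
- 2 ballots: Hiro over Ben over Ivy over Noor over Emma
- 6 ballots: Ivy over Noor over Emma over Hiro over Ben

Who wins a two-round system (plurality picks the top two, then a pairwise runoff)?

Ivy

Round 1 first-place votes: Emma 0, Hiro 6, Ivy 17, Ben 0, Noor 12. Ivy and Noor advance.
Runoff: Ivy is ranked above Noor on 19 ballots, Noor above Ivy on 16.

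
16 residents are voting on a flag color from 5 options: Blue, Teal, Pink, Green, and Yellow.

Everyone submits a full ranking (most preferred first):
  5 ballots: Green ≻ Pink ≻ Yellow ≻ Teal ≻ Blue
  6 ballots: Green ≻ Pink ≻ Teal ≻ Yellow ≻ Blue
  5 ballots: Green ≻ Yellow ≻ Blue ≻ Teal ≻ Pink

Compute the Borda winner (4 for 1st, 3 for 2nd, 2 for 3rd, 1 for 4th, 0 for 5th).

Blue: 5×0 + 6×0 + 5×2 = 10
Teal: 5×1 + 6×2 + 5×1 = 22
Pink: 5×3 + 6×3 + 5×0 = 33
Green: 5×4 + 6×4 + 5×4 = 64
Yellow: 5×2 + 6×1 + 5×3 = 31

Green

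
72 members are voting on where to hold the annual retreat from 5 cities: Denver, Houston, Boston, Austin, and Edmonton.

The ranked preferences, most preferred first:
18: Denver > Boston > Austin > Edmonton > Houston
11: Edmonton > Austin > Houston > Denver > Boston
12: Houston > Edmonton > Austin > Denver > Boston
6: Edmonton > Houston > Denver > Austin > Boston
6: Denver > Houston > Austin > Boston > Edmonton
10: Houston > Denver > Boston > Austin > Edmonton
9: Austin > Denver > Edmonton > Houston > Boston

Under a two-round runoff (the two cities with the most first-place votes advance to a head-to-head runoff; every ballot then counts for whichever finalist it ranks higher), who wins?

Round 1 first-place votes: Denver 24, Houston 22, Boston 0, Austin 9, Edmonton 17. Denver and Houston advance.
Runoff: Denver is ranked above Houston on 33 ballots, Houston above Denver on 39.

Houston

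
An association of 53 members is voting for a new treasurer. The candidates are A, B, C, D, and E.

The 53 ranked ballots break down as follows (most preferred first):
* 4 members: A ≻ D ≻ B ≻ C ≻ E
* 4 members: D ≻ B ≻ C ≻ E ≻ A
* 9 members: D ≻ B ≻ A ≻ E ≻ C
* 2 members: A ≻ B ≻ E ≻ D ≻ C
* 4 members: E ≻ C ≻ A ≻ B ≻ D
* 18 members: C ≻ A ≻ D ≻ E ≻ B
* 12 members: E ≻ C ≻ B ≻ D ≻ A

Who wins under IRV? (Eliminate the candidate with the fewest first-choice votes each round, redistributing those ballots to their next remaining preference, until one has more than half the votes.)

E

Round 1: A 6, B 0, C 18, D 13, E 16. B eliminated.
Round 2: A 6, C 18, D 13, E 16. A eliminated.
Round 3: C 18, D 17, E 18. D eliminated.
Round 4: C 26, E 27. E has a majority (≥27).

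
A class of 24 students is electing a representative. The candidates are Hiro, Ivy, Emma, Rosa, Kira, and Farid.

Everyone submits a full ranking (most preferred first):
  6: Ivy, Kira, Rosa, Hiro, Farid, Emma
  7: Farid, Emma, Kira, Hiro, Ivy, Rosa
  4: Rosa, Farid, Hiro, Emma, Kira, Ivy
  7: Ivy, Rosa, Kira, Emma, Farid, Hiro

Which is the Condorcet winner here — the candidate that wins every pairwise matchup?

Ivy vs Hiro: 13–11
Ivy vs Emma: 13–11
Ivy vs Rosa: 20–4
Ivy vs Kira: 13–11
Ivy vs Farid: 13–11
Ivy beats every other candidate.

Ivy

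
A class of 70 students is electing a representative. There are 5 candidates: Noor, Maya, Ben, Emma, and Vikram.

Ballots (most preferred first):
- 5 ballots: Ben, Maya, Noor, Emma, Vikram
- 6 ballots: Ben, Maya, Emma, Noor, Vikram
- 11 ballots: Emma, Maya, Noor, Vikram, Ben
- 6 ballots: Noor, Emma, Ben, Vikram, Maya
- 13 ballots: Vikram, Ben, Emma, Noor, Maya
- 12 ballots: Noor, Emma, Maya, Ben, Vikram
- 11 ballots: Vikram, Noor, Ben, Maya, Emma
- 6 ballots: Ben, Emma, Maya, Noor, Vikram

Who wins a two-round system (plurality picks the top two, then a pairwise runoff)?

Noor

Round 1 first-place votes: Noor 18, Maya 0, Ben 17, Emma 11, Vikram 24. Vikram and Noor advance.
Runoff: Vikram is ranked above Noor on 24 ballots, Noor above Vikram on 46.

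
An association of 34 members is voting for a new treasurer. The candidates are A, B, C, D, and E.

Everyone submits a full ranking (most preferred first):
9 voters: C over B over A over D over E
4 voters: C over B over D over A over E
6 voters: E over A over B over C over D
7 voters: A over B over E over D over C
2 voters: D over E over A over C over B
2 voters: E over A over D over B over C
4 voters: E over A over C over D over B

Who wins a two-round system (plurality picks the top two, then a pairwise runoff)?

E

Round 1 first-place votes: A 7, B 0, C 13, D 2, E 12. C and E advance.
Runoff: C is ranked above E on 13 ballots, E above C on 21.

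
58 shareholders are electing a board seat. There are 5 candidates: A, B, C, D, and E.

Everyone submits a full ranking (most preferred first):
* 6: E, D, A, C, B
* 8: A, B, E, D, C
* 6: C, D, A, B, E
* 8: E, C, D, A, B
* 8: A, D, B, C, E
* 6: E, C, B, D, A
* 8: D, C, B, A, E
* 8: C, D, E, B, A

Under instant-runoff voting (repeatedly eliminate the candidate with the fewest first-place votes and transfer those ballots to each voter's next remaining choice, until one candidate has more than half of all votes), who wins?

Round 1: A 16, B 0, C 14, D 8, E 20. B eliminated.
Round 2: A 16, C 14, D 8, E 20. D eliminated.
Round 3: A 16, C 22, E 20. A eliminated.
Round 4: C 30, E 28. C has a majority (≥30).

C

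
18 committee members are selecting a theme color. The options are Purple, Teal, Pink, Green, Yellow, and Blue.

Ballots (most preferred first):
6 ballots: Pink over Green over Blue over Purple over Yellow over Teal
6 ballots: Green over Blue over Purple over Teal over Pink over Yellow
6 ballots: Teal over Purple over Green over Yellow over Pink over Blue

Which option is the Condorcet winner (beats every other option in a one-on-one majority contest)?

Green vs Purple: 12–6
Green vs Teal: 12–6
Green vs Pink: 12–6
Green vs Yellow: 18–0
Green vs Blue: 18–0
Green beats every other option.

Green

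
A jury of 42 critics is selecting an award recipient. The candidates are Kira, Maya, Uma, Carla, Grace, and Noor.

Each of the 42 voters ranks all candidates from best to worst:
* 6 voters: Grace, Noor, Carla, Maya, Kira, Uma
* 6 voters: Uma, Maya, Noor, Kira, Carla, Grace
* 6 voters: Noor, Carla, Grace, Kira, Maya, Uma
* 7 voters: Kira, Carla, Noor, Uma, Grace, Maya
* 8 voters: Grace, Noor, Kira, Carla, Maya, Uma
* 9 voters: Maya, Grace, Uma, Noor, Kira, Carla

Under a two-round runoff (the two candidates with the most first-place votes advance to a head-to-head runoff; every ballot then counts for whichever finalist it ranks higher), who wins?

Grace

Round 1 first-place votes: Kira 7, Maya 9, Uma 6, Carla 0, Grace 14, Noor 6. Grace and Maya advance.
Runoff: Grace is ranked above Maya on 27 ballots, Maya above Grace on 15.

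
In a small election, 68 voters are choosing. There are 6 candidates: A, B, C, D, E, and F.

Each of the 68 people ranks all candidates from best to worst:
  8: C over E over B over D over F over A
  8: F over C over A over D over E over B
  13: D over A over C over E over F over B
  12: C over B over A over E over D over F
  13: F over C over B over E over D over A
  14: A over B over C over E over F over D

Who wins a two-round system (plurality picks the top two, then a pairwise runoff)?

C

Round 1 first-place votes: A 14, B 0, C 20, D 13, E 0, F 21. F and C advance.
Runoff: F is ranked above C on 21 ballots, C above F on 47.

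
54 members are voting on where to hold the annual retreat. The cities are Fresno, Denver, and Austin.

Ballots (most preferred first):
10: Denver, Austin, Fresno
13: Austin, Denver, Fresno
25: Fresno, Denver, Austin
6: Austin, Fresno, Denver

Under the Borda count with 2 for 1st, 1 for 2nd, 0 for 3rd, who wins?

Denver

Fresno: 10×0 + 13×0 + 25×2 + 6×1 = 56
Denver: 10×2 + 13×1 + 25×1 + 6×0 = 58
Austin: 10×1 + 13×2 + 25×0 + 6×2 = 48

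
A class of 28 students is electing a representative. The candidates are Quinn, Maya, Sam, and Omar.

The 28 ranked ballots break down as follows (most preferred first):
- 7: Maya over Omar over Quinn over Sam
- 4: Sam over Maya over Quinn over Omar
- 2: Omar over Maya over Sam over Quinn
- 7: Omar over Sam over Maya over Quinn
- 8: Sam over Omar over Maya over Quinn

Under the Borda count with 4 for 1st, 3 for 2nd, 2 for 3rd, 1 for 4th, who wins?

Quinn: 7×2 + 4×2 + 2×1 + 7×1 + 8×1 = 39
Maya: 7×4 + 4×3 + 2×3 + 7×2 + 8×2 = 76
Sam: 7×1 + 4×4 + 2×2 + 7×3 + 8×4 = 80
Omar: 7×3 + 4×1 + 2×4 + 7×4 + 8×3 = 85

Omar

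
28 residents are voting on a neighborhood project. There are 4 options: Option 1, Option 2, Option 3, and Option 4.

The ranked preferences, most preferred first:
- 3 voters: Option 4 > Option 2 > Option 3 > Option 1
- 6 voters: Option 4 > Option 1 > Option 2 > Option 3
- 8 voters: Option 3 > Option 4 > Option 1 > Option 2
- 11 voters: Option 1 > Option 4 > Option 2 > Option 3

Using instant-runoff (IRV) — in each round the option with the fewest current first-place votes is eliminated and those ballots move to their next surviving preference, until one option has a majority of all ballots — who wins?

Option 4

Round 1: Option 1 11, Option 2 0, Option 3 8, Option 4 9. Option 2 eliminated.
Round 2: Option 1 11, Option 3 8, Option 4 9. Option 3 eliminated.
Round 3: Option 1 11, Option 4 17. Option 4 has a majority (≥15).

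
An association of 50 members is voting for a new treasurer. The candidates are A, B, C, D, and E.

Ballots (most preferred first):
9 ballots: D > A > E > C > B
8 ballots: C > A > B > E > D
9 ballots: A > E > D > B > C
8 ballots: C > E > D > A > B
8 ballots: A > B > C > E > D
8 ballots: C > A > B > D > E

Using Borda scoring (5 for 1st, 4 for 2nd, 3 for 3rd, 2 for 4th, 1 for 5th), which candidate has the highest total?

A: 9×4 + 8×4 + 9×5 + 8×2 + 8×5 + 8×4 = 201
B: 9×1 + 8×3 + 9×2 + 8×1 + 8×4 + 8×3 = 115
C: 9×2 + 8×5 + 9×1 + 8×5 + 8×3 + 8×5 = 171
D: 9×5 + 8×1 + 9×3 + 8×3 + 8×1 + 8×2 = 128
E: 9×3 + 8×2 + 9×4 + 8×4 + 8×2 + 8×1 = 135

A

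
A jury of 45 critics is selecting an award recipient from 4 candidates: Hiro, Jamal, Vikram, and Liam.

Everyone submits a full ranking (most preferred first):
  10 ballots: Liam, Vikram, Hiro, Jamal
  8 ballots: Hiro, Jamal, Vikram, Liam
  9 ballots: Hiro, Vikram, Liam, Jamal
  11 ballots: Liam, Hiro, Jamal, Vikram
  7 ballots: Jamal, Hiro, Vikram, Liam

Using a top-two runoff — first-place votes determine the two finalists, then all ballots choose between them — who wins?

Round 1 first-place votes: Hiro 17, Jamal 7, Vikram 0, Liam 21. Liam and Hiro advance.
Runoff: Liam is ranked above Hiro on 21 ballots, Hiro above Liam on 24.

Hiro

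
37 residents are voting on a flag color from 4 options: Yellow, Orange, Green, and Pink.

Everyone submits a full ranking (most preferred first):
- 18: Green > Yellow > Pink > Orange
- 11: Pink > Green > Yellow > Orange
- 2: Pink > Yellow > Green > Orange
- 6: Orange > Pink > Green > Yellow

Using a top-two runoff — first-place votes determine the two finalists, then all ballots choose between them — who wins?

Round 1 first-place votes: Yellow 0, Orange 6, Green 18, Pink 13. Green and Pink advance.
Runoff: Green is ranked above Pink on 18 ballots, Pink above Green on 19.

Pink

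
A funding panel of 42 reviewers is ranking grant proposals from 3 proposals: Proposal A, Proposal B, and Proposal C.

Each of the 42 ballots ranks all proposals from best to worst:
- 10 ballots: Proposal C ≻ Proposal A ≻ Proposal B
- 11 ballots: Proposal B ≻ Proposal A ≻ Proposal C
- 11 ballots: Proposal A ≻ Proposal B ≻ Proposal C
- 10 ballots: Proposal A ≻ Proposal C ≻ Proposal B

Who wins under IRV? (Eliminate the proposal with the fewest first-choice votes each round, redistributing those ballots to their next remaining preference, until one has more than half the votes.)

Round 1: Proposal A 21, Proposal B 11, Proposal C 10. Proposal C eliminated.
Round 2: Proposal A 31, Proposal B 11. Proposal A has a majority (≥22).

Proposal A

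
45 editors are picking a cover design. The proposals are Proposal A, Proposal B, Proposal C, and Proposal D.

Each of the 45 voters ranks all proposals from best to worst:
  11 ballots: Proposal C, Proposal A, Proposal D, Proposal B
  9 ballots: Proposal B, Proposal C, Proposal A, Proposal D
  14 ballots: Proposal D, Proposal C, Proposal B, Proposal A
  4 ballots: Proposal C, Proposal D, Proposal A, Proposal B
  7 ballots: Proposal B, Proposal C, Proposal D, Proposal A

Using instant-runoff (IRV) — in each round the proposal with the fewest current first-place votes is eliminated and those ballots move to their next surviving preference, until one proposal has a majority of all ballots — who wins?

Proposal C

Round 1: Proposal A 0, Proposal B 16, Proposal C 15, Proposal D 14. Proposal A eliminated.
Round 2: Proposal B 16, Proposal C 15, Proposal D 14. Proposal D eliminated.
Round 3: Proposal B 16, Proposal C 29. Proposal C has a majority (≥23).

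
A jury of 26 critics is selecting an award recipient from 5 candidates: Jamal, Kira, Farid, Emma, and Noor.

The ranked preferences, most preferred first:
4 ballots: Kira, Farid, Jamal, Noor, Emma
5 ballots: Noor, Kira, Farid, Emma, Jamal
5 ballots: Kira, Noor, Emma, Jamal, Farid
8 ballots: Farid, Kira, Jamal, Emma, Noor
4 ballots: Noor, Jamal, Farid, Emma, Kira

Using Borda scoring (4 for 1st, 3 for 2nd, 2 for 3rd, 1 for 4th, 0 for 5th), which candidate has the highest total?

Kira

Jamal: 4×2 + 5×0 + 5×1 + 8×2 + 4×3 = 41
Kira: 4×4 + 5×3 + 5×4 + 8×3 + 4×0 = 75
Farid: 4×3 + 5×2 + 5×0 + 8×4 + 4×2 = 62
Emma: 4×0 + 5×1 + 5×2 + 8×1 + 4×1 = 27
Noor: 4×1 + 5×4 + 5×3 + 8×0 + 4×4 = 55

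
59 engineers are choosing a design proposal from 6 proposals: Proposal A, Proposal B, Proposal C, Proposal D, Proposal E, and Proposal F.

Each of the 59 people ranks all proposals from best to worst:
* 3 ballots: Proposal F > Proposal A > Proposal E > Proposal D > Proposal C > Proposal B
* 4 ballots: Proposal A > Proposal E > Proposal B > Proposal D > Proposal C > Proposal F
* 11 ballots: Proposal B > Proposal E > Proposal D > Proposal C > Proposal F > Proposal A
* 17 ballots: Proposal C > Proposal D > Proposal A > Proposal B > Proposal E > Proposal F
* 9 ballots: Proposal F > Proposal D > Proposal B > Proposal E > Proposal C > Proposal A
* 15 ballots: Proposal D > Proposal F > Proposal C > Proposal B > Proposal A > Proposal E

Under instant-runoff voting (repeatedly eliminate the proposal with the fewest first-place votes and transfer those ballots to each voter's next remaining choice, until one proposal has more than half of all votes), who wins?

Round 1: Proposal A 4, Proposal B 11, Proposal C 17, Proposal D 15, Proposal E 0, Proposal F 12. Proposal E eliminated.
Round 2: Proposal A 4, Proposal B 11, Proposal C 17, Proposal D 15, Proposal F 12. Proposal A eliminated.
Round 3: Proposal B 15, Proposal C 17, Proposal D 15, Proposal F 12. Proposal F eliminated.
Round 4: Proposal B 15, Proposal C 17, Proposal D 27. Proposal B eliminated.
Round 5: Proposal C 17, Proposal D 42. Proposal D has a majority (≥30).

Proposal D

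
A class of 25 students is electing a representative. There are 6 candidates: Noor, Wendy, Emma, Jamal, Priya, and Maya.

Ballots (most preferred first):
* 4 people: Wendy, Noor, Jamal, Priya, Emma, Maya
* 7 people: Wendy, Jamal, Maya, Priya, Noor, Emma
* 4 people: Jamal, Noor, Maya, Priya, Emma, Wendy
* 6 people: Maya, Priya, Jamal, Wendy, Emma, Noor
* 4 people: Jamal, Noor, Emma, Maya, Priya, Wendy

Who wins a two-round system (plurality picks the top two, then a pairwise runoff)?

Round 1 first-place votes: Noor 0, Wendy 11, Emma 0, Jamal 8, Priya 0, Maya 6. Wendy and Jamal advance.
Runoff: Wendy is ranked above Jamal on 11 ballots, Jamal above Wendy on 14.

Jamal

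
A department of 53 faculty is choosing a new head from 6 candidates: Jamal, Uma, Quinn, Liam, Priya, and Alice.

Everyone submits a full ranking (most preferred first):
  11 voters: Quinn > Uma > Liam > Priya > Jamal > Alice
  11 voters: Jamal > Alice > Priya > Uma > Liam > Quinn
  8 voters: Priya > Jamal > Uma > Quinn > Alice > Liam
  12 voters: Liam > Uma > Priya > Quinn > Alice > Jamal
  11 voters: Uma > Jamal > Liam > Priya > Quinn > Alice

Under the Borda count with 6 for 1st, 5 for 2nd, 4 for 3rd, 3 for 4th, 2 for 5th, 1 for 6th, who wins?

Jamal: 11×2 + 11×6 + 8×5 + 12×1 + 11×5 = 195
Uma: 11×5 + 11×3 + 8×4 + 12×5 + 11×6 = 246
Quinn: 11×6 + 11×1 + 8×3 + 12×3 + 11×2 = 159
Liam: 11×4 + 11×2 + 8×1 + 12×6 + 11×4 = 190
Priya: 11×3 + 11×4 + 8×6 + 12×4 + 11×3 = 206
Alice: 11×1 + 11×5 + 8×2 + 12×2 + 11×1 = 117

Uma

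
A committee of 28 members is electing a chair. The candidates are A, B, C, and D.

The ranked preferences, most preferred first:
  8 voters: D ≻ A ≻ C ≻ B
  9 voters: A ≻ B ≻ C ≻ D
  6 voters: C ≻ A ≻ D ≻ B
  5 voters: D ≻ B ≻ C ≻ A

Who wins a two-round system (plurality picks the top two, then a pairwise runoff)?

Round 1 first-place votes: A 9, B 0, C 6, D 13. D and A advance.
Runoff: D is ranked above A on 13 ballots, A above D on 15.

A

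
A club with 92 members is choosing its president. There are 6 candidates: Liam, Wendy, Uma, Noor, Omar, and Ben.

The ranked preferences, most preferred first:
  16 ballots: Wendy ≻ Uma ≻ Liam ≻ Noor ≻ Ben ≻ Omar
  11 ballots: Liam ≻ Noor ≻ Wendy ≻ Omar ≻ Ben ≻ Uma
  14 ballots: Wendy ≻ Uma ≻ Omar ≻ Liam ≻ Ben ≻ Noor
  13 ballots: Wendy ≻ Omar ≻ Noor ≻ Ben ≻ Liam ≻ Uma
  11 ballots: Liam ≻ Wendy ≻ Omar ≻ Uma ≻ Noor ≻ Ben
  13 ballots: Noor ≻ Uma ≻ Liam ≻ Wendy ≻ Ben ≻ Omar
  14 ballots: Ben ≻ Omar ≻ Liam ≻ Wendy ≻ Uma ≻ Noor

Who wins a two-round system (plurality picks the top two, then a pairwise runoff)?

Round 1 first-place votes: Liam 22, Wendy 43, Uma 0, Noor 13, Omar 0, Ben 14. Wendy and Liam advance.
Runoff: Wendy is ranked above Liam on 43 ballots, Liam above Wendy on 49.

Liam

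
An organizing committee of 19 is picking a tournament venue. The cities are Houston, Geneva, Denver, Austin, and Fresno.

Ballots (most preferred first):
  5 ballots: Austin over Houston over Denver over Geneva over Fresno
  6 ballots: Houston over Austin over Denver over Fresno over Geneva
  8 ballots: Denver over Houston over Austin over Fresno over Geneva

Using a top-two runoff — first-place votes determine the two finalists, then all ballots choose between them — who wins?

Houston

Round 1 first-place votes: Houston 6, Geneva 0, Denver 8, Austin 5, Fresno 0. Denver and Houston advance.
Runoff: Denver is ranked above Houston on 8 ballots, Houston above Denver on 11.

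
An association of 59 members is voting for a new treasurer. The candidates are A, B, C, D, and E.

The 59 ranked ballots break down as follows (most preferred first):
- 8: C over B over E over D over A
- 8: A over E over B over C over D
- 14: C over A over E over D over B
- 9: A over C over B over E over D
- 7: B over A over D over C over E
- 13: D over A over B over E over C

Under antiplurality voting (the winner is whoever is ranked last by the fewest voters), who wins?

Last-place votes: A 8, B 14, C 13, D 17, E 7.

E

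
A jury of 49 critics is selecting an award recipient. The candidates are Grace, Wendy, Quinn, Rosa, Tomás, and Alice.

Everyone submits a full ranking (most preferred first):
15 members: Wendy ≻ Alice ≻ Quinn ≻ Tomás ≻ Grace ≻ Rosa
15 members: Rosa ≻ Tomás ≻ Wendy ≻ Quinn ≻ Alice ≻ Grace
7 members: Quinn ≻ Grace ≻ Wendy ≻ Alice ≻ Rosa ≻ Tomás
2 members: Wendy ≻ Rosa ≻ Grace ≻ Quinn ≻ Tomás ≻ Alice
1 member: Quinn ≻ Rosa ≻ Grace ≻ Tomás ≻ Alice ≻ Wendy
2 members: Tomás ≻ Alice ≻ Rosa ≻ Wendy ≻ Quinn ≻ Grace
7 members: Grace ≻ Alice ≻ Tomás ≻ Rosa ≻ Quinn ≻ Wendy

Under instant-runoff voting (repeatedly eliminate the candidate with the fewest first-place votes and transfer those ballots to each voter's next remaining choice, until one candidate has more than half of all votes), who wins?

Round 1: Grace 7, Wendy 17, Quinn 8, Rosa 15, Tomás 2, Alice 0. Alice eliminated.
Round 2: Grace 7, Wendy 17, Quinn 8, Rosa 15, Tomás 2. Tomás eliminated.
Round 3: Grace 7, Wendy 17, Quinn 8, Rosa 17. Grace eliminated.
Round 4: Wendy 17, Quinn 8, Rosa 24. Quinn eliminated.
Round 5: Wendy 24, Rosa 25. Rosa has a majority (≥25).

Rosa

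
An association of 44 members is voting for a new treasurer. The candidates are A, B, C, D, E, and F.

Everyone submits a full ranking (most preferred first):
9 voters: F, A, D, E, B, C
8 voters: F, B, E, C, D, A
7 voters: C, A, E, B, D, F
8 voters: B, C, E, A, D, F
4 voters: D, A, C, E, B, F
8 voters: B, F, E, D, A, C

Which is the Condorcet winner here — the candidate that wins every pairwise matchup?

B vs A: 24–20
B vs C: 33–11
B vs D: 31–13
B vs E: 24–20
B vs F: 27–17
B beats every other candidate.

B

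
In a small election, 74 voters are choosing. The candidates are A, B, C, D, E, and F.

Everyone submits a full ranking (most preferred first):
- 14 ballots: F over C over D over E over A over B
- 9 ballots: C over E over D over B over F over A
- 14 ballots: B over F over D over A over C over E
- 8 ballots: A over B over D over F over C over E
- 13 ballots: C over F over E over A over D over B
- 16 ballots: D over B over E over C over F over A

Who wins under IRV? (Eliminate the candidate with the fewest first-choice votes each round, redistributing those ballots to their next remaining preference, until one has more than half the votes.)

B

Round 1: A 8, B 14, C 22, D 16, E 0, F 14. E eliminated.
Round 2: A 8, B 14, C 22, D 16, F 14. A eliminated.
Round 3: B 22, C 22, D 16, F 14. F eliminated.
Round 4: B 22, C 36, D 16. D eliminated.
Round 5: B 38, C 36. B has a majority (≥38).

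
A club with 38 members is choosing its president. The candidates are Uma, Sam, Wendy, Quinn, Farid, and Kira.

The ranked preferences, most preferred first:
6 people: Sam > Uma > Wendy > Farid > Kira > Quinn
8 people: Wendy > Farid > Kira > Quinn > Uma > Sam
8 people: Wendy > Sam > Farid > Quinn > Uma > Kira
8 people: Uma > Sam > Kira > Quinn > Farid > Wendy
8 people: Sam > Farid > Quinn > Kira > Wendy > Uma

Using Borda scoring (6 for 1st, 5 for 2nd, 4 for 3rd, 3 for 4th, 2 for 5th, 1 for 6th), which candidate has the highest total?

Sam

Uma: 6×5 + 8×2 + 8×2 + 8×6 + 8×1 = 118
Sam: 6×6 + 8×1 + 8×5 + 8×5 + 8×6 = 172
Wendy: 6×4 + 8×6 + 8×6 + 8×1 + 8×2 = 144
Quinn: 6×1 + 8×3 + 8×3 + 8×3 + 8×4 = 110
Farid: 6×3 + 8×5 + 8×4 + 8×2 + 8×5 = 146
Kira: 6×2 + 8×4 + 8×1 + 8×4 + 8×3 = 108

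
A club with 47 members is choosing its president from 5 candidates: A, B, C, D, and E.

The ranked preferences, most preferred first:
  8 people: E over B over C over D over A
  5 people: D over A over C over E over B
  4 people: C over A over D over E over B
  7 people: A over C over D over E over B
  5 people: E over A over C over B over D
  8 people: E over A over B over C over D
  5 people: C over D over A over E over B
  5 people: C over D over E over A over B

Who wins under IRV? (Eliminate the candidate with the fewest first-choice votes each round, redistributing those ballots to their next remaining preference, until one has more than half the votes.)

C

Round 1: A 7, B 0, C 14, D 5, E 21. B eliminated.
Round 2: A 7, C 14, D 5, E 21. D eliminated.
Round 3: A 12, C 14, E 21. A eliminated.
Round 4: C 26, E 21. C has a majority (≥24).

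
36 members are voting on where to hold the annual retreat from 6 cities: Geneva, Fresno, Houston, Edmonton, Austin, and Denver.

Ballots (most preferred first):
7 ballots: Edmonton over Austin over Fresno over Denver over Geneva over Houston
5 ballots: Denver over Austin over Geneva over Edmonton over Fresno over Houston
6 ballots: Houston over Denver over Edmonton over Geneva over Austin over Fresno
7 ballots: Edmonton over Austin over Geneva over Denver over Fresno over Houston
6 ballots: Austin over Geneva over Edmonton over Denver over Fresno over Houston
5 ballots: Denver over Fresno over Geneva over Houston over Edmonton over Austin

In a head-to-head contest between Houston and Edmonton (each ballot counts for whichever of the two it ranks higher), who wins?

Edmonton

Houston is ranked above Edmonton on 11 ballots; Edmonton above Houston on 25.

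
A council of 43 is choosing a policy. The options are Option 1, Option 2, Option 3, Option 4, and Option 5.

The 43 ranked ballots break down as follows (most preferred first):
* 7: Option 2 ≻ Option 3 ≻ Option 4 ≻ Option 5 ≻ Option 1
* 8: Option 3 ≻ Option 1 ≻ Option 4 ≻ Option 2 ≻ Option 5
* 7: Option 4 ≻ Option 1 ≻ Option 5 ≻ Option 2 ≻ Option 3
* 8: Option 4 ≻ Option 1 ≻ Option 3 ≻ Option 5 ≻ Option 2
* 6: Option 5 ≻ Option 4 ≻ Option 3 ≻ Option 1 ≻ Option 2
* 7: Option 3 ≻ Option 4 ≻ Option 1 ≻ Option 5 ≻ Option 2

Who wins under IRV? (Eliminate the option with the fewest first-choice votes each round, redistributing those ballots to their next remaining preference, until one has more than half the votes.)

Option 3

Round 1: Option 1 0, Option 2 7, Option 3 15, Option 4 15, Option 5 6. Option 1 eliminated.
Round 2: Option 2 7, Option 3 15, Option 4 15, Option 5 6. Option 5 eliminated.
Round 3: Option 2 7, Option 3 15, Option 4 21. Option 2 eliminated.
Round 4: Option 3 22, Option 4 21. Option 3 has a majority (≥22).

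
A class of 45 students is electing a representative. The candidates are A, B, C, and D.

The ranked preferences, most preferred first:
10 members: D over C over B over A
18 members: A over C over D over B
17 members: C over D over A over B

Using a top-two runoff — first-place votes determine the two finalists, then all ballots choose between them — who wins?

C

Round 1 first-place votes: A 18, B 0, C 17, D 10. A and C advance.
Runoff: A is ranked above C on 18 ballots, C above A on 27.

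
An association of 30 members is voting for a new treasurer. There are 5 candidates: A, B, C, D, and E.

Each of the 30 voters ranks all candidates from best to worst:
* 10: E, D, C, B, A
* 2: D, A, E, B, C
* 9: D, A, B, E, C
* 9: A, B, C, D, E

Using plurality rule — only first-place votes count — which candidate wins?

D

First-place votes: A 9, B 0, C 0, D 11, E 10.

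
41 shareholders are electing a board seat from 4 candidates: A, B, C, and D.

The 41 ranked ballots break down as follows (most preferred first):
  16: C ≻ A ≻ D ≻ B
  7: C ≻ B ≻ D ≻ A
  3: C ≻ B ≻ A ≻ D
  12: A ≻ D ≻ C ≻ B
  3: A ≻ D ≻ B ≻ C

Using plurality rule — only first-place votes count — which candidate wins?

First-place votes: A 15, B 0, C 26, D 0.

C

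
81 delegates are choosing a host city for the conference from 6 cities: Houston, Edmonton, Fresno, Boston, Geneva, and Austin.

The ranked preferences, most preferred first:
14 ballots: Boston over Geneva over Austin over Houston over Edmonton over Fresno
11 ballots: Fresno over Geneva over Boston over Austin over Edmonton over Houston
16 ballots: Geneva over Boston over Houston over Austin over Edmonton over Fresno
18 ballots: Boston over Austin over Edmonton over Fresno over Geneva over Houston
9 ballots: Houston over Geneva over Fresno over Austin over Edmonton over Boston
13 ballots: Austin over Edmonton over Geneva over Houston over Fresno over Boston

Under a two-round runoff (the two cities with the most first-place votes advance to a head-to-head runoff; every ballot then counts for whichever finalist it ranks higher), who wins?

Round 1 first-place votes: Houston 9, Edmonton 0, Fresno 11, Boston 32, Geneva 16, Austin 13. Boston and Geneva advance.
Runoff: Boston is ranked above Geneva on 32 ballots, Geneva above Boston on 49.

Geneva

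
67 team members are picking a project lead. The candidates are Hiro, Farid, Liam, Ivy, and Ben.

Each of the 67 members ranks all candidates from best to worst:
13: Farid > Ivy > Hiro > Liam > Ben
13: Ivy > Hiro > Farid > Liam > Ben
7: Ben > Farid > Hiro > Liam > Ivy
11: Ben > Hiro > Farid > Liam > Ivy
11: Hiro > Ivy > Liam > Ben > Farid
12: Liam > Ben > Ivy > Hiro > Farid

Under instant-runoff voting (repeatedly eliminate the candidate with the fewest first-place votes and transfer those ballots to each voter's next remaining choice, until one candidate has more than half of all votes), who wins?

Ivy

Round 1: Hiro 11, Farid 13, Liam 12, Ivy 13, Ben 18. Hiro eliminated.
Round 2: Farid 13, Liam 12, Ivy 24, Ben 18. Liam eliminated.
Round 3: Farid 13, Ivy 24, Ben 30. Farid eliminated.
Round 4: Ivy 37, Ben 30. Ivy has a majority (≥34).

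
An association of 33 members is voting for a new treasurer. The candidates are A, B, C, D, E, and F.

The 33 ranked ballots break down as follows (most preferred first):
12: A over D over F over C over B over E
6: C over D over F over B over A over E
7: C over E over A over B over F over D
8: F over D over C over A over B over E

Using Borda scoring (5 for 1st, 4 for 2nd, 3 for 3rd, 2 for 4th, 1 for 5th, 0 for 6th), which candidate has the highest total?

C

A: 12×5 + 6×1 + 7×3 + 8×2 = 103
B: 12×1 + 6×2 + 7×2 + 8×1 = 46
C: 12×2 + 6×5 + 7×5 + 8×3 = 113
D: 12×4 + 6×4 + 7×0 + 8×4 = 104
E: 12×0 + 6×0 + 7×4 + 8×0 = 28
F: 12×3 + 6×3 + 7×1 + 8×5 = 101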